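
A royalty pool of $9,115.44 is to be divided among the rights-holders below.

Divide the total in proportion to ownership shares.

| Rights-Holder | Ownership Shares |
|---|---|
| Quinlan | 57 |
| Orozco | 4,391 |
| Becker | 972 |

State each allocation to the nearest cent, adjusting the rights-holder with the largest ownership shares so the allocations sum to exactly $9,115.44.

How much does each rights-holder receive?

Quinlan: $95.86; Orozco: $7,384.86; Becker: $1,634.72

Total ownership shares = 57 + 4,391 + 972 = 5,420.
Unrounded shares: Quinlan 95.8635; Orozco 7,384.8519; Becker 1,634.7247.
At nearest cent: Quinlan $95.86; Orozco $7,384.85; Becker $1,634.72. Sum = $9,115.43.
Difference $9,115.44 − $9,115.43 = +$0.01 applied to largest ownership shares (Orozco): Orozco becomes $7,384.86.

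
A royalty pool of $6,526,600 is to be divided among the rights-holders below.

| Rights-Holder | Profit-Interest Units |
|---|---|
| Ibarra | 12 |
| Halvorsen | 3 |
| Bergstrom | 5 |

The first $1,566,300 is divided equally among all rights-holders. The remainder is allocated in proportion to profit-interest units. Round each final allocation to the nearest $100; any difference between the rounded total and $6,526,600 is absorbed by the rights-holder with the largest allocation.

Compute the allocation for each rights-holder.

Equal tier: $1,566,300 ÷ 3 = $522,100 apiece.
Remainder $4,960,300 by profit-interest units (total 20): Ibarra 2,976,180.00 → $2,976,200; Halvorsen 744,045.00 → $744,000; Bergstrom 1,240,075.00 → $1,240,100.
Totals: Ibarra $522,100 + $2,976,200 = $3,498,300; Halvorsen $522,100 + $744,000 = $1,266,100; Bergstrom $522,100 + $1,240,100 = $1,762,200.

Ibarra: $3,498,300 | Halvorsen: $1,266,100 | Bergstrom: $1,762,200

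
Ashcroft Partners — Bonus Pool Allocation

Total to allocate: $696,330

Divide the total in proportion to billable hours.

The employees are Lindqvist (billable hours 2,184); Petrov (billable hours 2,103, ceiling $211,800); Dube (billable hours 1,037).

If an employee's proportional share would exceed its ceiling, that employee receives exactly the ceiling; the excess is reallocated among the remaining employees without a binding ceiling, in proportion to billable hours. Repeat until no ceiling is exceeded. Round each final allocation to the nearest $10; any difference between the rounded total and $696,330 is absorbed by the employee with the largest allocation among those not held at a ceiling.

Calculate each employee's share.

Lindqvist: $328,540 | Petrov: $211,800 | Dube: $155,990

Combined billable hours = 5,324.
Pro-rata shares before constraints: Lindqvist 285,647.02; Petrov 275,052.97; Dube 135,630.02.
Cap binds for Petrov ($211,800); balance $484,530 reallocated over remaining billable hours 3,221.
Shares after redistribution: Lindqvist 328,535.71 → $328,540; Dube 155,994.29 → $155,990.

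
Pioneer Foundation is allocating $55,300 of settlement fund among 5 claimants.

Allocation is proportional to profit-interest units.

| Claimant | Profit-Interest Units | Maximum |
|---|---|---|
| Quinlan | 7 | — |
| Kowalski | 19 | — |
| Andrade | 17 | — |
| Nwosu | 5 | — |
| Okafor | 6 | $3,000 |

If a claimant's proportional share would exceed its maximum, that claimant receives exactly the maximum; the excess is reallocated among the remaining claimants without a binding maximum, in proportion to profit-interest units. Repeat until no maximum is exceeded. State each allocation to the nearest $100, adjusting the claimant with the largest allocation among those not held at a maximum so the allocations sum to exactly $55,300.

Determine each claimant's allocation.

Profit-interest units total: 54.
Unconstrained shares: Quinlan 7,168.52; Kowalski 19,457.41; Andrade 17,409.26; Nwosu 5,120.37; Okafor 6,144.44.
Capped: Okafor ($3,000); balance $52,300 reallocated over remaining profit-interest units 48.
Redistributed shares: Quinlan 7,627.08 → $7,600; Kowalski 20,702.08 → $20,700; Andrade 18,522.92 → $18,500; Nwosu 5,447.92 → $5,400.
Rounding difference +$100 applied to Kowalski → $20,800.

Quinlan: $7,600 · Kowalski: $20,800 · Andrade: $18,500 · Nwosu: $5,400 · Okafor: $3,000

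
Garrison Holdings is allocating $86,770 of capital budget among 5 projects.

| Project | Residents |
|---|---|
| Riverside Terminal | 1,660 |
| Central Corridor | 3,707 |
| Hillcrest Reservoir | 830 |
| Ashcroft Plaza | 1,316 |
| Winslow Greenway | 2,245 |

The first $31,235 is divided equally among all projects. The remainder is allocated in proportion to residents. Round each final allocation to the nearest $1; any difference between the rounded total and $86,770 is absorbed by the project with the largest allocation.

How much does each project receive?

$31,235 shared equally gives $6,247 per project.
Remainder $55,535 by residents (total 9,758): Riverside Terminal 9,447.44 → $9,447; Central Corridor 21,097.38 → $21,097; Hillcrest Reservoir 4,723.72 → $4,724; Ashcroft Plaza 7,489.66 → $7,490; Winslow Greenway 12,776.81 → $12,777.
Totals: Riverside Terminal $6,247 + $9,447 = $15,694; Central Corridor $6,247 + $21,097 = $27,344; Hillcrest Reservoir $6,247 + $4,724 = $10,971; Ashcroft Plaza $6,247 + $7,490 = $13,737; Winslow Greenway $6,247 + $12,777 = $19,024.

Riverside Terminal: $15,694 · Central Corridor: $27,344 · Hillcrest Reservoir: $10,971 · Ashcroft Plaza: $13,737 · Winslow Greenway: $19,024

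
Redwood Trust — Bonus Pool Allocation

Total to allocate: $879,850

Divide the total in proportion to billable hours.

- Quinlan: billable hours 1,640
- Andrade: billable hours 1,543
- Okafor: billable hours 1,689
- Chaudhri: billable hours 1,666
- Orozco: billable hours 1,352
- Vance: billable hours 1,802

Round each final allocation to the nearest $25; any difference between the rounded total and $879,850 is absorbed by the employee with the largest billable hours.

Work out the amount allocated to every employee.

Quinlan: $148,875 · Andrade: $140,075 · Okafor: $153,325 · Chaudhri: $151,250 · Orozco: $122,725 · Vance: $163,600

Billable hours total: 9,692.
Pro-rata amounts: Quinlan 1,640/9,692 × $879,850 = 148,880.93; Andrade 1,543/9,692 × $879,850 = 140,075.17; Okafor 1,689/9,692 × $879,850 = 153,329.20; Chaudhri 1,666/9,692 × $879,850 = 151,241.24; Orozco 1,352/9,692 × $879,850 = 122,735.99; Vance 1,802/9,692 × $879,850 = 163,587.46.
At nearest $25: Quinlan $148,875; Andrade $140,075; Okafor $153,325; Chaudhri $151,250; Orozco $122,725; Vance $163,575. Sum = $879,825.
Difference $879,850 − $879,825 = +$25 applied to largest billable hours (Vance): Vance becomes $163,600.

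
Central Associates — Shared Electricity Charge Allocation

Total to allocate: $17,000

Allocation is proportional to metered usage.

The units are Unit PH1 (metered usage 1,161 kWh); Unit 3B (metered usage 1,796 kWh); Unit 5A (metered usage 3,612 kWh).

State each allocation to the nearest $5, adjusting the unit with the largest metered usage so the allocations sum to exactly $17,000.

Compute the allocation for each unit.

Unit PH1: $3,005; Unit 3B: $4,650; Unit 5A: $9,345

Metered usage total: 6,569.
Unrounded shares: Unit PH1 1,161/6,569 × $17,000 = 3,004.57; Unit 3B 1,796/6,569 × $17,000 = 4,647.89; Unit 5A 3,612/6,569 × $17,000 = 9,347.54.
Rounded to nearest $5: Unit PH1 $3,005; Unit 3B $4,650; Unit 5A $9,350. Sum = $17,005.
Difference $17,000 − $17,005 = −$5 applied to largest metered usage (Unit 5A): Unit 5A becomes $9,345.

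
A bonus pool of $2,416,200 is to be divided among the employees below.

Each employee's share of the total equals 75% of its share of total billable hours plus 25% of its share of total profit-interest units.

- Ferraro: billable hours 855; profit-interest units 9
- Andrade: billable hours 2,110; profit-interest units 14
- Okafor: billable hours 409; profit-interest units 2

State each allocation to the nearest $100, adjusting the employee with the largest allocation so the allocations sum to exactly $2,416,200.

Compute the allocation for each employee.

Ferraro: $676,700 · Andrade: $1,471,500 · Okafor: $268,000

Billable hours total 3,374; profit-interest units total 25.
Composite weights (75% billable hours + 25% profit-interest units): Ferraro 0.2801; Andrade 0.6090; Okafor 0.1109.
Pro-rata amounts: Ferraro 676,672.06; Andrade 1,471,533.12; Okafor 267,994.82.
At nearest $100: Ferraro $676,700; Andrade $1,471,500; Okafor $268,000. Sum = $2,416,200.
No rounding difference to absorb.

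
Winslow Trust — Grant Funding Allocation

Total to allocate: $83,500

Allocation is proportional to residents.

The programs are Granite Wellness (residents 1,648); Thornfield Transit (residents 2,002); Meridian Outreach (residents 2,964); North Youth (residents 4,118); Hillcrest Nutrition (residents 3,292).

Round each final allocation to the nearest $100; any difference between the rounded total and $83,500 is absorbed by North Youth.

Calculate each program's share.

Combined residents = 14,024.
Unrounded shares: Granite Wellness 1,648/14,024 × $83,500 = 9,812.32; Thornfield Transit 2,002/14,024 × $83,500 = 11,920.07; Meridian Outreach 2,964/14,024 × $83,500 = 17,647.89; North Youth 4,118/14,024 × $83,500 = 24,518.90; Hillcrest Nutrition 3,292/14,024 × $83,500 = 19,600.83.
Rounded to nearest $100: Granite Wellness $9,800; Thornfield Transit $11,900; Meridian Outreach $17,600; North Youth $24,500; Hillcrest Nutrition $19,600. Sum = $83,400.
Difference $83,500 − $83,400 = +$100 applied to North Youth: North Youth becomes $24,600.

Granite Wellness: $9,800 · Thornfield Transit: $11,900 · Meridian Outreach: $17,600 · North Youth: $24,600 · Hillcrest Nutrition: $19,600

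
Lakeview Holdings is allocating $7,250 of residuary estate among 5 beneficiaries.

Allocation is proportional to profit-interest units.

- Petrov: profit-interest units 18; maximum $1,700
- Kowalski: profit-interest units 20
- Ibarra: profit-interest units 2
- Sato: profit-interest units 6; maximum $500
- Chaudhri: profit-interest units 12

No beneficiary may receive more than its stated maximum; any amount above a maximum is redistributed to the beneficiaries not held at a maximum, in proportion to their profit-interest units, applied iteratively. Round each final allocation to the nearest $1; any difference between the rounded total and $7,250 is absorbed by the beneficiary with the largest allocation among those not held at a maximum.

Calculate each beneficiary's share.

Total profit-interest units = 58.
Unconstrained shares: Petrov 2,250.00; Kowalski 2,500.00; Ibarra 250.00; Sato 750.00; Chaudhri 1,500.00.
Capped: Petrov ($1,700), Sato ($500); residual $5,050 reallocated over remaining profit-interest units 34.
Remaining shares: Kowalski 2,970.59 → $2,971; Ibarra 297.06 → $297; Chaudhri 1,782.35 → $1,782.

Petrov: $1,700 · Kowalski: $2,971 · Ibarra: $297 · Sato: $500 · Chaudhri: $1,782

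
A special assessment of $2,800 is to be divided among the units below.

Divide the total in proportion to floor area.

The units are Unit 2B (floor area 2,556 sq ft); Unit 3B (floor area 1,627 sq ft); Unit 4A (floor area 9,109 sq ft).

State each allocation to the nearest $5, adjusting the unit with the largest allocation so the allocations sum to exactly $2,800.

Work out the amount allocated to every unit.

Combined floor area = 13,292.
Raw shares: Unit 2B 2,556/13,292 × $2,800 = 538.43; Unit 3B 1,627/13,292 × $2,800 = 342.73; Unit 4A 9,109/13,292 × $2,800 = 1,918.84.
At nearest $5: Unit 2B $540; Unit 3B $345; Unit 4A $1,920. Sum = $2,805.
Difference $2,800 − $2,805 = −$5 applied to largest allocation (Unit 4A): Unit 4A becomes $1,915.

Unit 2B: $540; Unit 3B: $345; Unit 4A: $1,915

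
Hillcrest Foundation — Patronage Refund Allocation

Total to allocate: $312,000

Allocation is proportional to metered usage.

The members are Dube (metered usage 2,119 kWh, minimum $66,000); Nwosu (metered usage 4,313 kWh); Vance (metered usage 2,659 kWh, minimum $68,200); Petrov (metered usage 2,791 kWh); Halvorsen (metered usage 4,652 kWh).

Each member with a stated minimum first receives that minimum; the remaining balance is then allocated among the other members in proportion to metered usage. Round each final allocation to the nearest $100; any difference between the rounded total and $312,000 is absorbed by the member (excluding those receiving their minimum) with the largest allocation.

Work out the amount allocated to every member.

Dube: $66,000 | Nwosu: $65,200 | Vance: $68,200 | Petrov: $42,200 | Halvorsen: $70,400

Minimums first: Dube $66,000; Vance $68,200. Residual $177,800.
Residual split over remaining metered usage 11,756: Nwosu 65,230.64 → $65,200; Petrov 42,211.62 → $42,200; Halvorsen 70,357.74 → $70,400.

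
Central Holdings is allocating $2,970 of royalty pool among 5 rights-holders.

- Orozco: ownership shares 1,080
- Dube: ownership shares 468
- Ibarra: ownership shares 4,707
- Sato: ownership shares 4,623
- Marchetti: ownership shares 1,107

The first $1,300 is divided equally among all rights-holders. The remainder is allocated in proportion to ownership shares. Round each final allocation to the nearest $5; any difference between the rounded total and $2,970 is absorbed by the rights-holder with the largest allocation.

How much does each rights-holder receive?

Orozco: $410; Dube: $325; Ibarra: $915; Sato: $905; Marchetti: $415

$1,300 shared equally gives $260 per rights-holder.
Remainder $1,670 by ownership shares (total 11,985): Orozco 150.49 → $150; Dube 65.21 → $65; Ibarra 655.88 → $655; Sato 644.17 → $645; Marchetti 154.25 → $155.
Totals: Orozco $260 + $150 = $410; Dube $260 + $65 = $325; Ibarra $260 + $655 = $915; Sato $260 + $645 = $905; Marchetti $260 + $155 = $415.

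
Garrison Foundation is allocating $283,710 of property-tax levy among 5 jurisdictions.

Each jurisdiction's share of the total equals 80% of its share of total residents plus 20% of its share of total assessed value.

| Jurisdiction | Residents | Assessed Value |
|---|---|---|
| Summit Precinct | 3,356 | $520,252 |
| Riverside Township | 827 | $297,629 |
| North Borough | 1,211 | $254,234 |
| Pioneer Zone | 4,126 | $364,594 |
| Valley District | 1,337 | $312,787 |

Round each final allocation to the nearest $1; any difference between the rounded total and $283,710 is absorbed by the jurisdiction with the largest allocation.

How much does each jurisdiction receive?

Residents total 10,857; assessed value total 1,749,496.
Composite weights (80% residents + 20% assessed value): Summit Precinct 0.3068; Riverside Township 0.0950; North Borough 0.1183; Pioneer Zone 0.3457; Valley District 0.1343.
Unrounded shares: Summit Precinct 87,031.44; Riverside Township 26,941.72; North Borough 33,561.88; Pioneer Zone 98,079.95; Valley District 38,095.01.
At nearest $1: Summit Precinct $87,031; Riverside Township $26,942; North Borough $33,562; Pioneer Zone $98,080; Valley District $38,095. Sum = $283,710.
Rounded total matches; no reconciliation needed.

Summit Precinct: $87,031 · Riverside Township: $26,942 · North Borough: $33,562 · Pioneer Zone: $98,080 · Valley District: $38,095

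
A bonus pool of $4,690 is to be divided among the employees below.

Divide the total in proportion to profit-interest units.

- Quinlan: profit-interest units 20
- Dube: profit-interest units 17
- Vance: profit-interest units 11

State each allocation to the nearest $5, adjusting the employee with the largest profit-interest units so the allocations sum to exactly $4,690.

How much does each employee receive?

Sum of profit-interest units: 20 + 17 + 11 = 48.
Pro-rata amounts: Quinlan 1,954.17; Dube 1,661.04; Vance 1,074.79.
After rounding ($5): Quinlan $1,955; Dube $1,660; Vance $1,075. Sum = $4,690.
Sum already equals the total — no adjustment.

Quinlan: $1,955; Dube: $1,660; Vance: $1,075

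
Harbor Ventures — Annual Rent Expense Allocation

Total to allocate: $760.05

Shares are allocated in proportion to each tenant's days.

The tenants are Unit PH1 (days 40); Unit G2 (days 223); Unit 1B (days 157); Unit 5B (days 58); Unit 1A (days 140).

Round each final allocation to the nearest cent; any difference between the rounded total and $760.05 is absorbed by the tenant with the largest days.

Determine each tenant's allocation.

Unit PH1: $49.19 | Unit G2: $274.26 | Unit 1B: $193.09 | Unit 5B: $71.33 | Unit 1A: $172.18

Total days = 40 + 223 + 157 + 58 + 140 = 618.
Unrounded shares: Unit PH1 49.1942; Unit G2 274.2575; Unit 1B 193.0871; Unit 5B 71.3316; Unit 1A 172.1796.
After rounding (cent): Unit PH1 $49.19; Unit G2 $274.26; Unit 1B $193.09; Unit 5B $71.33; Unit 1A $172.18. Sum = $760.05.
No rounding difference to absorb.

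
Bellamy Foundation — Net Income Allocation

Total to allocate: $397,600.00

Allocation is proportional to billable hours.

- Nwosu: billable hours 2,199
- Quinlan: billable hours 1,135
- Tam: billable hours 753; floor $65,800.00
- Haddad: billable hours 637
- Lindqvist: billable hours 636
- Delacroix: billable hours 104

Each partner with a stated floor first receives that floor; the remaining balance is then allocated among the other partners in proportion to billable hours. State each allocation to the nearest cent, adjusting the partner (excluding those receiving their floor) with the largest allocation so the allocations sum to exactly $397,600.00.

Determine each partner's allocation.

Guaranteed amounts: Tam $65,800.00. Remaining pool $331,800.00.
Remaining pool split over remaining billable hours 4,711: Nwosu 154,877.5632 → $154,877.56; Quinlan 79,939.0788 → $79,939.08; Haddad 44,864.4874 → $44,864.49; Lindqvist 44,794.0565 → $44,794.06; Delacroix 7,324.8143 → $7,324.81.

Nwosu: $154,877.56; Quinlan: $79,939.08; Tam: $65,800.00; Haddad: $44,864.49; Lindqvist: $44,794.06; Delacroix: $7,324.81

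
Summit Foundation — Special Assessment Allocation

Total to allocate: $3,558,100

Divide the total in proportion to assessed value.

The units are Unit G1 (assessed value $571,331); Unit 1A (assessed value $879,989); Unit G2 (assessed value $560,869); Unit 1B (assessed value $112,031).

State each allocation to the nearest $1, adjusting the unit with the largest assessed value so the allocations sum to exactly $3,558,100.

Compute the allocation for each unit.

Unit G1: $956,988; Unit 1A: $1,473,994; Unit G2: $939,464; Unit 1B: $187,654

Combined assessed value = 2,124,220.
Pro-rata amounts: Unit G1 571,331/2,124,220 × $3,558,100 = 956,987.90; Unit 1A 879,989/2,124,220 × $3,558,100 = 1,473,994.62; Unit G2 560,869/2,124,220 × $3,558,100 = 939,463.89; Unit 1B 112,031/2,124,220 × $3,558,100 = 187,653.59.
Rounded to nearest $1: Unit G1 $956,988; Unit 1A $1,473,995; Unit G2 $939,464; Unit 1B $187,654. Sum = $3,558,101.
Difference $3,558,100 − $3,558,101 = −$1 applied to largest assessed value (Unit 1A): Unit 1A becomes $1,473,994.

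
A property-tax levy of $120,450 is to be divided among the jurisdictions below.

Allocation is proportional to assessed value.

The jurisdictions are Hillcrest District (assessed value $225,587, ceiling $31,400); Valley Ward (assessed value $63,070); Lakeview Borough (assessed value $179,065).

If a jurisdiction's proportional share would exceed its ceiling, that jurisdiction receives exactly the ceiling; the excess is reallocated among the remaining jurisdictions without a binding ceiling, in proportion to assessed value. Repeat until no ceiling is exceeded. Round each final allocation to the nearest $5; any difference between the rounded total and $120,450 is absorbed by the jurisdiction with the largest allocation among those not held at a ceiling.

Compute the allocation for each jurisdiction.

Sum of assessed value: 467,722.
Pro-rata shares before constraints: Hillcrest District 58,094.24; Valley Ward 16,242.09; Lakeview Borough 46,113.67.
Held at cap: Hillcrest District ($31,400); remaining pool $89,050 reallocated over remaining assessed value 242,135.
Shares after redistribution: Valley Ward 23,195.26 → $23,195; Lakeview Borough 65,854.74 → $65,855.

Hillcrest District: $31,400 · Valley Ward: $23,195 · Lakeview Borough: $65,855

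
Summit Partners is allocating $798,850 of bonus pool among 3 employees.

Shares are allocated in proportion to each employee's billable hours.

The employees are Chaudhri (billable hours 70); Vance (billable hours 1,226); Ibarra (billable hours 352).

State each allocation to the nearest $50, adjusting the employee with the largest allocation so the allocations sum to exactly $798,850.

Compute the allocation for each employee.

Total billable hours = 1,648.
Raw shares: Chaudhri 70/1,648 × $798,850 = 33,931.74; Vance 1,226/1,648 × $798,850 = 594,290.11; Ibarra 352/1,648 × $798,850 = 170,628.16.
At nearest $50: Chaudhri $33,950; Vance $594,300; Ibarra $170,650. Sum = $798,900.
Difference $798,850 − $798,900 = −$50 applied to largest allocation (Vance): Vance becomes $594,250.

Chaudhri: $33,950 · Vance: $594,250 · Ibarra: $170,650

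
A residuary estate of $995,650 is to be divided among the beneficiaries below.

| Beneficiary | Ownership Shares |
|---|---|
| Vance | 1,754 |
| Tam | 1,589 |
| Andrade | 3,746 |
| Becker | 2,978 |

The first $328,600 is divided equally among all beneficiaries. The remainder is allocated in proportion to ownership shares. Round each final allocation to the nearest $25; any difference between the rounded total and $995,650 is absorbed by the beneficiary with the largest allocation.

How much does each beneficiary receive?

Vance: $198,375; Tam: $187,450; Andrade: $330,350; Becker: $279,475

Equal tier: $328,600 ÷ 4 = $82,150 apiece.
Remainder $667,050 by ownership shares (total 10,067): Vance 116,221.88 → $116,225; Tam 105,288.81 → $105,300; Andrade 248,213.90 → $248,225; Becker 197,325.41 → $197,325.
Rounding difference −$25 on remainder applied to Andrade.
Totals: Vance $82,150 + $116,225 = $198,375; Tam $82,150 + $105,300 = $187,450; Andrade $82,150 + $248,200 = $330,350; Becker $82,150 + $197,325 = $279,475.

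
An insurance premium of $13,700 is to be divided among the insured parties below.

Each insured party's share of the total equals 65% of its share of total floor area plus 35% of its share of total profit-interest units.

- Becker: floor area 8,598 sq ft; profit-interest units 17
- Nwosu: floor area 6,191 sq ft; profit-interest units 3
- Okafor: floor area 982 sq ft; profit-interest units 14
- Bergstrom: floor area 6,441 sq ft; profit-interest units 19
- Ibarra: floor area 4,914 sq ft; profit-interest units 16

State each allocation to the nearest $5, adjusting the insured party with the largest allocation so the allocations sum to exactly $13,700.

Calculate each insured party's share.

Floor area total 27,126; profit-interest units total 69.
Blended shares (65% floor area + 35% profit-interest units): Becker 0.2923; Nwosu 0.1636; Okafor 0.0945; Bergstrom 0.2507; Ibarra 0.1989.
Proportional shares: Becker 4,003.95; Nwosu 2,240.88; Okafor 1,295.27; Bergstrom 3,434.83; Ibarra 2,725.07.
After rounding ($5): Becker $4,005; Nwosu $2,240; Okafor $1,295; Bergstrom $3,435; Ibarra $2,725. Sum = $13,700.
Sum already equals the total — no adjustment.

Becker: $4,005; Nwosu: $2,240; Okafor: $1,295; Bergstrom: $3,435; Ibarra: $2,725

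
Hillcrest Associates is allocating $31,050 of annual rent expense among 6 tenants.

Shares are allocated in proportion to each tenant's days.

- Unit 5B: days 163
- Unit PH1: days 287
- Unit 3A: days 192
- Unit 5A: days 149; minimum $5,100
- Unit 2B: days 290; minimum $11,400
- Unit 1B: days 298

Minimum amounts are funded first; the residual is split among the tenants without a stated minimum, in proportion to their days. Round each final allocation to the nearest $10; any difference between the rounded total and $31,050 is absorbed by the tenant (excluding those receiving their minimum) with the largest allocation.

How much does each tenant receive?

Fund the minimums — Unit 5A $5,100; Unit 2B $11,400. Balance $14,550.
Balance split over remaining days 940: Unit 5B 2,523.03 → $2,520; Unit PH1 4,442.39 → $4,440; Unit 3A 2,971.91 → $2,970; Unit 1B 4,612.66 → $4,610.
Rounding difference +$10 applied to Unit 1B → $4,620.

Unit 5B: $2,520; Unit PH1: $4,440; Unit 3A: $2,970; Unit 5A: $5,100; Unit 2B: $11,400; Unit 1B: $4,620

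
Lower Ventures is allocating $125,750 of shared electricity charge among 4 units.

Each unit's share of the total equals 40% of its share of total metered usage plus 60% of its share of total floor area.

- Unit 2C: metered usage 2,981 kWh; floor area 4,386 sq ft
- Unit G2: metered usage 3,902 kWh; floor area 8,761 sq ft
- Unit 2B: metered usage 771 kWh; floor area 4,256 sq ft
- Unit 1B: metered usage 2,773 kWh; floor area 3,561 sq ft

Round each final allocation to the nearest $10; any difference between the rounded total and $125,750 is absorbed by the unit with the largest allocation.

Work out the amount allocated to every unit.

Unit 2C: $30,170 · Unit G2: $50,350 · Unit 2B: $19,040 · Unit 1B: $26,190

Metered usage total 10,427; floor area total 20,964.
Combined weights (40% metered usage + 60% floor area): Unit 2C 0.2399; Unit G2 0.4004; Unit 2B 0.1514; Unit 1B 0.2083.
Unrounded shares: Unit 2C 30,165.72; Unit G2 50,354.38; Unit 2B 19,036.77; Unit 1B 26,193.13.
At nearest $10: Unit 2C $30,170; Unit G2 $50,350; Unit 2B $19,040; Unit 1B $26,190. Sum = $125,750.
Sum already equals the total — no adjustment.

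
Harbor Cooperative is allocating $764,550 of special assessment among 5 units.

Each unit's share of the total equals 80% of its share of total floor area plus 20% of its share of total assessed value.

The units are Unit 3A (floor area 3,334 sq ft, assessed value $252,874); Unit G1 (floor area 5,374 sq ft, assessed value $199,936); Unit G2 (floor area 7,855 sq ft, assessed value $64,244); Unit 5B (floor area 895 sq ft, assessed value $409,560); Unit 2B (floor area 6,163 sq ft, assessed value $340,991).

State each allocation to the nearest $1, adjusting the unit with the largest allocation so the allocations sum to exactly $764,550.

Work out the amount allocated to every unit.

Totals — floor area 23,621, assessed value 1,267,605.
Combined weights (80% floor area + 20% assessed value): Unit 3A 0.1528; Unit G1 0.2136; Unit G2 0.2762; Unit 5B 0.0949; Unit 2B 0.2625.
Raw shares: Unit 3A 116,834.24; Unit G1 163,271.95; Unit G2 211,146.34; Unit 5B 72,579.89; Unit 2B 200,717.58.
At nearest $1: Unit 3A $116,834; Unit G1 $163,272; Unit G2 $211,146; Unit 5B $72,580; Unit 2B $200,718. Sum = $764,550.
Rounded total matches; no reconciliation needed.

Unit 3A: $116,834 | Unit G1: $163,272 | Unit G2: $211,146 | Unit 5B: $72,580 | Unit 2B: $200,718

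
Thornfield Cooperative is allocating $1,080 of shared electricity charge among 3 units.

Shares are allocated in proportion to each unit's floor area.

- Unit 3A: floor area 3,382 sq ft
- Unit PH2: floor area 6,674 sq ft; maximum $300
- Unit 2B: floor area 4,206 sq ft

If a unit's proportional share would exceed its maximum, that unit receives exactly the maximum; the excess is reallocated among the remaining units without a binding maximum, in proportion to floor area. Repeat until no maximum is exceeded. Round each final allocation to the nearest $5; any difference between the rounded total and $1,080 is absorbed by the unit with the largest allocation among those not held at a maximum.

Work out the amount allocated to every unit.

Sum of floor area: 14,262.
Proportional shares (ignoring caps): Unit 3A 256.10; Unit PH2 505.39; Unit 2B 318.50.
Cap binds for Unit PH2 ($300); balance $780 reallocated over remaining floor area 7,588.
Remaining shares: Unit 3A 347.65 → $350; Unit 2B 432.35 → $430.

Unit 3A: $350 | Unit PH2: $300 | Unit 2B: $430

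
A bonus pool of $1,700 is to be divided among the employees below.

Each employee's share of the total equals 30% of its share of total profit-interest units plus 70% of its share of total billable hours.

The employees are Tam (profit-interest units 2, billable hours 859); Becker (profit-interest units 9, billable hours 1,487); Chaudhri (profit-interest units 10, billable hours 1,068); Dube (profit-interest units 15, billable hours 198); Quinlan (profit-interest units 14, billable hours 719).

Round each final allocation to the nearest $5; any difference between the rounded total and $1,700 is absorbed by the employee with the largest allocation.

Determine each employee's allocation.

Tam: $255; Becker: $505; Chaudhri: $395; Dube: $205; Quinlan: $340

Profit-interest units total 50; billable hours total 4,331.
Blended shares (30% profit-interest units + 70% billable hours): Tam 0.1508; Becker 0.2943; Chaudhri 0.2326; Dube 0.1220; Quinlan 0.2002.
Proportional shares: Tam 256.42; Becker 500.37; Chaudhri 395.45; Dube 207.40; Quinlan 340.35.
Rounded to nearest $5: Tam $255; Becker $500; Chaudhri $395; Dube $205; Quinlan $340. Sum = $1,695.
Difference $1,700 − $1,695 = +$5 applied to largest allocation (Becker): Becker becomes $505.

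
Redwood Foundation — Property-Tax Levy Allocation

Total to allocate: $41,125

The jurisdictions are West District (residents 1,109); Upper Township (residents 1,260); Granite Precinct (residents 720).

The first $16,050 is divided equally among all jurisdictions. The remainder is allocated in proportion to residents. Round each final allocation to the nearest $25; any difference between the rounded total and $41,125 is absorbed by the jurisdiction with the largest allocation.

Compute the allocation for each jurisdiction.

West District: $14,350 | Upper Township: $15,575 | Granite Precinct: $11,200

$16,050 shared equally gives $5,350 per jurisdiction.
Remainder $25,075 by residents (total 3,089): West District 9,002.32 → $9,000; Upper Township 10,228.07 → $10,225; Granite Precinct 5,844.61 → $5,850.
Totals: West District $5,350 + $9,000 = $14,350; Upper Township $5,350 + $10,225 = $15,575; Granite Precinct $5,350 + $5,850 = $11,200.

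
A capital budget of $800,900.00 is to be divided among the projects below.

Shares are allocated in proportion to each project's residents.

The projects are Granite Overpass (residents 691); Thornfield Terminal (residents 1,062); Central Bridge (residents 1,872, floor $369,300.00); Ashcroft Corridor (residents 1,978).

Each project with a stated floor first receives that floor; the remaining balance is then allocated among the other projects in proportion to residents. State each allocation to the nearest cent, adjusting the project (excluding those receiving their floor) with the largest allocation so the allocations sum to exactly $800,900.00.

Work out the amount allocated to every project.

Guaranteed amounts: Central Bridge $369,300.00. Residual $431,600.00.
Residual split over remaining residents 3,731: Granite Overpass 79,934.4948 → $79,934.49; Thornfield Terminal 122,851.5679 → $122,851.57; Ashcroft Corridor 228,813.9373 → $228,813.94.

Granite Overpass: $79,934.49 · Thornfield Terminal: $122,851.57 · Central Bridge: $369,300.00 · Ashcroft Corridor: $228,813.94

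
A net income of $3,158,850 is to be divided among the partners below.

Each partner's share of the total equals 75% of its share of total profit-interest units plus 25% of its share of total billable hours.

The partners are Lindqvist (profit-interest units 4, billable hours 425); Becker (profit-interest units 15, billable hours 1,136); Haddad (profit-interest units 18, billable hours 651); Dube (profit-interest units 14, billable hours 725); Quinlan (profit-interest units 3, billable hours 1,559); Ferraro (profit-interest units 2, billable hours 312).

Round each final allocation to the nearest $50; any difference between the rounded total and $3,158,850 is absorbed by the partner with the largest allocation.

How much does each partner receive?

Profit-interest units total 56; billable hours total 4,808.
Composite weights (75% profit-interest units + 25% billable hours): Lindqvist 0.0757; Becker 0.2600; Haddad 0.2749; Dube 0.2252; Quinlan 0.1212; Ferraro 0.0430.
Raw shares: Lindqvist 239,030.22; Becker 821,178.05; Haddad 868,435.03; Dube 711,365.40; Quinlan 382,983.34; Ferraro 135,857.96.
After rounding ($50): Lindqvist $239,050; Becker $821,200; Haddad $868,450; Dube $711,350; Quinlan $383,000; Ferraro $135,850. Sum = $3,158,900.
Difference $3,158,850 − $3,158,900 = −$50 applied to largest allocation (Haddad): Haddad becomes $868,400.

Lindqvist: $239,050 · Becker: $821,200 · Haddad: $868,400 · Dube: $711,350 · Quinlan: $383,000 · Ferraro: $135,850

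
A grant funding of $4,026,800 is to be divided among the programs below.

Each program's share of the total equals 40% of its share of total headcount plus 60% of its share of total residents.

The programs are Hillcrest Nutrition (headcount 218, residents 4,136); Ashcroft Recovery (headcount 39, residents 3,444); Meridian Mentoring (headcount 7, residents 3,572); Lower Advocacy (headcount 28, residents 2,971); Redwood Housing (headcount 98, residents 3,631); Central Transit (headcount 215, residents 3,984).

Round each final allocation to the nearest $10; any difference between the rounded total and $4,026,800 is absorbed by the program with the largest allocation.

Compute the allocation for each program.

Totals — headcount 605, residents 21,738.
Composite weights (40% headcount + 60% residents): Hillcrest Nutrition 0.2583; Ashcroft Recovery 0.1208; Meridian Mentoring 0.1032; Lower Advocacy 0.1005; Redwood Housing 0.1650; Central Transit 0.2521.
Proportional shares: Hillcrest Nutrition 1,040,089.29; Ashcroft Recovery 486,616.50; Meridian Mentoring 415,648.01; Lower Advocacy 404,758.88; Redwood Housing 664,479.18; Central Transit 1,015,208.14.
At nearest $10: Hillcrest Nutrition $1,040,090; Ashcroft Recovery $486,620; Meridian Mentoring $415,650; Lower Advocacy $404,760; Redwood Housing $664,480; Central Transit $1,015,210. Sum = $4,026,810.
Difference $4,026,800 − $4,026,810 = −$10 applied to largest allocation (Hillcrest Nutrition): Hillcrest Nutrition becomes $1,040,080.

Hillcrest Nutrition: $1,040,080 | Ashcroft Recovery: $486,620 | Meridian Mentoring: $415,650 | Lower Advocacy: $404,760 | Redwood Housing: $664,480 | Central Transit: $1,015,210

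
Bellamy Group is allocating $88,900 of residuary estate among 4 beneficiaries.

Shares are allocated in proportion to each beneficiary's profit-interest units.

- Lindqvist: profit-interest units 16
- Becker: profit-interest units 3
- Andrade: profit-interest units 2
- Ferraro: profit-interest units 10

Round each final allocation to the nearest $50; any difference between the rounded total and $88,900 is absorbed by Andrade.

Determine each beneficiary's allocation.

Sum of profit-interest units: 31.
Unrounded shares: Lindqvist 16/31 × $88,900 = 45,883.87; Becker 3/31 × $88,900 = 8,603.23; Andrade 2/31 × $88,900 = 5,735.48; Ferraro 10/31 × $88,900 = 28,677.42.
At nearest $50: Lindqvist $45,900; Becker $8,600; Andrade $5,750; Ferraro $28,700. Sum = $88,950.
Difference $88,900 − $88,950 = −$50 applied to Andrade: Andrade becomes $5,700.

Lindqvist: $45,900; Becker: $8,600; Andrade: $5,700; Ferraro: $28,700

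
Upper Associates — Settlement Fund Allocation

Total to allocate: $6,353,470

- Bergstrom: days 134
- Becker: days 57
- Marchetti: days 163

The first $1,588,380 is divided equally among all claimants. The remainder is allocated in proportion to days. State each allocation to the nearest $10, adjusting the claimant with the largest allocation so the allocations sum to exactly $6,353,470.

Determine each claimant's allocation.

Bergstrom: $2,333,190 | Becker: $1,296,720 | Marchetti: $2,723,560

First tranche $1,588,380 split equally: $529,460 each.
Remainder $4,765,090 by days (total 354): Bergstrom 1,803,734.63 → $1,803,730; Becker 767,260.25 → $767,260; Marchetti 2,194,095.11 → $2,194,100.
Totals: Bergstrom $529,460 + $1,803,730 = $2,333,190; Becker $529,460 + $767,260 = $1,296,720; Marchetti $529,460 + $2,194,100 = $2,723,560.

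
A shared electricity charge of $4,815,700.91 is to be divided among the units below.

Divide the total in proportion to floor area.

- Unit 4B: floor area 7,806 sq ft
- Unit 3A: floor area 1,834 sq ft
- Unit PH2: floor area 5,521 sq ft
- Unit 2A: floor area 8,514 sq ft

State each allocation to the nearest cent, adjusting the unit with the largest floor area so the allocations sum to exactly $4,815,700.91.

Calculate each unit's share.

Sum of floor area: 7,806 + 1,834 + 5,521 + 8,514 = 23,675.
Pro-rata amounts: Unit 4B 1,587,808.2916; Unit 3A 373,051.5510; Unit PH2 1,123,019.4181; Unit 2A 1,731,821.6493.
After rounding (cent): Unit 4B $1,587,808.29; Unit 3A $373,051.55; Unit PH2 $1,123,019.42; Unit 2A $1,731,821.65. Sum = $4,815,700.91.
No rounding difference to absorb.

Unit 4B: $1,587,808.29; Unit 3A: $373,051.55; Unit PH2: $1,123,019.42; Unit 2A: $1,731,821.65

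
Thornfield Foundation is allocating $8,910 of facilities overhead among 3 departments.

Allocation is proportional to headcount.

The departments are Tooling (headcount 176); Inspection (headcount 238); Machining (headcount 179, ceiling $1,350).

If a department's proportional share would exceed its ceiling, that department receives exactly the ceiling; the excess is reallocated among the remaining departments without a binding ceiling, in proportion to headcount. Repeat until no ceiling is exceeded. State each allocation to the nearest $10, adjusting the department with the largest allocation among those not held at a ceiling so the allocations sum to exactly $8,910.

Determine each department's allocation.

Tooling: $3,210 · Inspection: $4,350 · Machining: $1,350

Sum of headcount: 593.
Unconstrained shares: Tooling 2,644.45; Inspection 3,576.02; Machining 2,689.53.
Held at cap: Machining ($1,350); balance $7,560 reallocated over remaining headcount 414.
Redistributed shares: Tooling 3,213.91 → $3,210; Inspection 4,346.09 → $4,350.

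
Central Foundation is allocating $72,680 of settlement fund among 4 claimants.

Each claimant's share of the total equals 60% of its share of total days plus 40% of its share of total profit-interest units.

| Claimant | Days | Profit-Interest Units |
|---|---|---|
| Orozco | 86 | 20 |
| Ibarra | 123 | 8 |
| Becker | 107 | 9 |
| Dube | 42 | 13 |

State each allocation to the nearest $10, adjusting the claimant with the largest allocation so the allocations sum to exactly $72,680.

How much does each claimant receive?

Days total 358; profit-interest units total 50.
Composite weights (60% days + 40% profit-interest units): Orozco 0.3041; Ibarra 0.2701; Becker 0.2513; Dube 0.1744.
Proportional shares: Orozco 22,104.46; Ibarra 19,634.16; Becker 18,266.64; Dube 12,674.74.
After rounding ($10): Orozco $22,100; Ibarra $19,630; Becker $18,270; Dube $12,670. Sum = $72,670.
Difference $72,680 − $72,670 = +$10 applied to largest allocation (Orozco): Orozco becomes $22,110.

Orozco: $22,110 | Ibarra: $19,630 | Becker: $18,270 | Dube: $12,670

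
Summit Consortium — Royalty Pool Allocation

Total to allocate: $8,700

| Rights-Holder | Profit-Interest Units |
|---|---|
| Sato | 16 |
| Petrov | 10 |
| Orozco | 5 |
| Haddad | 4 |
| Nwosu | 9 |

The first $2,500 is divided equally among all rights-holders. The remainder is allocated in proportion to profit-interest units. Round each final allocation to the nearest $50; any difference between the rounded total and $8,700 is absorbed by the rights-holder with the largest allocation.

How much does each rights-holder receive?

$2,500 shared equally gives $500 per rights-holder.
Remainder $6,200 by profit-interest units (total 44): Sato 2,254.55 → $2,250; Petrov 1,409.09 → $1,400; Orozco 704.55 → $700; Haddad 563.64 → $550; Nwosu 1,268.18 → $1,250.
Rounding difference +$50 on remainder applied to Sato.
Totals: Sato $500 + $2,300 = $2,800; Petrov $500 + $1,400 = $1,900; Orozco $500 + $700 = $1,200; Haddad $500 + $550 = $1,050; Nwosu $500 + $1,250 = $1,750.

Sato: $2,800 | Petrov: $1,900 | Orozco: $1,200 | Haddad: $1,050 | Nwosu: $1,750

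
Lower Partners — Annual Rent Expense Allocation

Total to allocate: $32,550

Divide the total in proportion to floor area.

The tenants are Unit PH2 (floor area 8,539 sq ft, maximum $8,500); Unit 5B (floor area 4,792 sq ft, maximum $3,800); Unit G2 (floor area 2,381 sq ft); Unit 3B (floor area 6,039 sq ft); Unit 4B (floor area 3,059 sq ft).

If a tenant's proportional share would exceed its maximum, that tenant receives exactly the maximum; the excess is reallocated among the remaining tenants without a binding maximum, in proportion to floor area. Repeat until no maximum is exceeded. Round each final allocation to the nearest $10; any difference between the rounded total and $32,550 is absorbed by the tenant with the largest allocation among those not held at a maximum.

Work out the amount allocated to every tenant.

Combined floor area = 24,810.
Proportional shares (ignoring caps): Unit PH2 11,202.92; Unit 5B 6,286.96; Unit G2 3,123.80; Unit 3B 7,922.99; Unit 4B 4,013.32.
Capped: Unit PH2 ($8,500), Unit 5B ($3,800); balance $20,250 reallocated over remaining floor area 11,479.
Shares after redistribution: Unit G2 4,200.30 → $4,200; Unit 3B 10,653.35 → $10,650; Unit 4B 5,396.35 → $5,400.

Unit PH2: $8,500; Unit 5B: $3,800; Unit G2: $4,200; Unit 3B: $10,650; Unit 4B: $5,400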